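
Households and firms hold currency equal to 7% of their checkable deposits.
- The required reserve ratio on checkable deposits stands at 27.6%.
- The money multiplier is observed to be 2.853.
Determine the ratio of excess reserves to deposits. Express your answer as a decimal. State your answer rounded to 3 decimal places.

0.029

Using m = 2.853. Since m = (1 + c)/(c + rr + e), the denominator satisfies c + rr + e = (1 + c)/m = (1 + 0.07) / 2.853 ≈ 0.375044.
With c = 0.07 and rr = 0.276, the ratio of excess reserves to deposits is 0.375044 − 0.07 − 0.276 = 0.029044.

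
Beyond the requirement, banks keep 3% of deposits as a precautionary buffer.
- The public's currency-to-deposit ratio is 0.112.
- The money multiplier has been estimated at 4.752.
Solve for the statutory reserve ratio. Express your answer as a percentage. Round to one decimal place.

9.2%

Using m = 4.752. Since m = (1 + c)/(c + rr + e), the denominator satisfies c + rr + e = (1 + c)/m = (1 + 0.112) / 4.752 ≈ 0.234007.
With c = 0.112 and e = 0.03, the statutory reserve ratio is 0.234007 − 0.112 − 0.03 = 0.092007.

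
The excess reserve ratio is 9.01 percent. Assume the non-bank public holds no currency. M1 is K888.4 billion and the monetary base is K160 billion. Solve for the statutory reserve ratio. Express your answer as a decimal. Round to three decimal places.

Using m = M/MB = 888.4/160 = 5.552500. Since m = (1 + c)/(c + rr + e), the denominator satisfies c + rr + e = (1 + c)/m = (1 + 0) / 5.552500 ≈ 0.180099.
With c = 0 and e = 0.0901, the statutory reserve ratio is 0.180099 − 0 − 0.0901 = 0.089999.

0.090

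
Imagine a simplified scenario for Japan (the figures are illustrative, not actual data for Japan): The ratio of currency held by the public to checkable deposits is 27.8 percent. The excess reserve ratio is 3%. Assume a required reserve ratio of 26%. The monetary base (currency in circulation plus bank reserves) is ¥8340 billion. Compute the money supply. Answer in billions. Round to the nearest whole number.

¥18765 billion

The money multiplier is m = (1 + c) / (rr + e + c) = (1 + 0.278) / (0.26 + 0.03 + 0.278) = 2.25.
So M = m × MB = 2.25 × 8340 = 18765 billion.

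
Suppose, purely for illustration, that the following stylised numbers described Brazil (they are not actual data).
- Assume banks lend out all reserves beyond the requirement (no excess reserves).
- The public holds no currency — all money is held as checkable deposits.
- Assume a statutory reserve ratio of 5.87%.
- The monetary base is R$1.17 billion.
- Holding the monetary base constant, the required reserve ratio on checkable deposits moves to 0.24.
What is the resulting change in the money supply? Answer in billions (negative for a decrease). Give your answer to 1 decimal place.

-15.1 billion

Initially m₁ = 1 / (0.0587) ≈ 17.0358, so M₁ = 17.0358 × 1.17 ≈ 19.9319 billion.
After the change m₂ = 1 / (0.24) ≈ 4.1667, so M₂ = 4.1667 × 1.17 ≈ 4.875 billion.
ΔM = M₂ − M₁ = 4.875 − 19.9319 = -15.0569 billion.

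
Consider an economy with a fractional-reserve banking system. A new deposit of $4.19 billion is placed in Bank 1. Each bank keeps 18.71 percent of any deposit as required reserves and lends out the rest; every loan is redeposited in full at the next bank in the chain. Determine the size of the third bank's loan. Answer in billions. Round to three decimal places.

Each bank lends a fraction (1 − rr) = 0.8129 of the deposit it receives, so Bank 3 receives 4.19·0.8129^2 and lends 4.19·0.8129^3 ≈ 2.2507 billion.

$2.251 billion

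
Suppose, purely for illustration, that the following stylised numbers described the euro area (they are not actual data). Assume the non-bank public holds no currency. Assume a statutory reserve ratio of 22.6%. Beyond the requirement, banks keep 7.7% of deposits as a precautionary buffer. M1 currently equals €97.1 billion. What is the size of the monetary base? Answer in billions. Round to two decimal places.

€29.42 billion

The money multiplier is m = 1 / (rr + e) = 1 / (0.226 + 0.077) ≈ 3.30033.
MB = M / m = 97.1 / 3.30033 ≈ 29.4213 billion.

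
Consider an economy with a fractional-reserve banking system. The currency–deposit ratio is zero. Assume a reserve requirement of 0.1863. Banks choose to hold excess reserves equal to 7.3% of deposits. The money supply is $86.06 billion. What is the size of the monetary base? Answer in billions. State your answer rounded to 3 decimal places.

The money multiplier is m = 1 / (rr + e) = 1 / (0.1863 + 0.073) ≈ 3.856537.
MB = M / m = 86.06 / 3.856537 ≈ 22.3154 billion.

$22.315 billion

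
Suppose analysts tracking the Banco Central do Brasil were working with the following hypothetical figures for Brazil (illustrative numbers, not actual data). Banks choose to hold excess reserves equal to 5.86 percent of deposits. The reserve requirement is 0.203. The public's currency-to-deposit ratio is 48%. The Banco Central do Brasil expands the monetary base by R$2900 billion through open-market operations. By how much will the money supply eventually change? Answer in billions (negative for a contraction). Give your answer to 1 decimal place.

The money multiplier is m = (1 + c) / (rr + e + c) = (1 + 0.48) / (0.203 + 0.0586 + 0.48) ≈ 1.995685.
The purchase adds 2900 billion of base, so ΔM = m × ΔMB = 1.995685 × (+2900) = 5787.4865 billion.

R$5787.5 billion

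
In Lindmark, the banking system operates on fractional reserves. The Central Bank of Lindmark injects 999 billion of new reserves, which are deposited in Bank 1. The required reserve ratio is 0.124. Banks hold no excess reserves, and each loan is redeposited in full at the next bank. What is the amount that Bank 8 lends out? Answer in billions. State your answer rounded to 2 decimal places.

Each bank lends a fraction (1 − rr) = 0.8760 of the deposit it receives, so Bank 8 receives 999·0.8760^7 and lends 999·0.8760^8 ≈ 346.4163 billion.

346.42 billion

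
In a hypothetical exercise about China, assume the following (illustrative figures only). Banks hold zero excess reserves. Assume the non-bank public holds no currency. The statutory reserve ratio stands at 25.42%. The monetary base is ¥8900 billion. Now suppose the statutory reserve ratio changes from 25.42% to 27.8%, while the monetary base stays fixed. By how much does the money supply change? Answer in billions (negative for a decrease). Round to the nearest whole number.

Initially m₁ = 1 / (0.2542) ≈ 3.93391, so M₁ = 3.93391 × 8900 = 35011.799 billion.
After the change m₂ = 1 / (0.278) ≈ 3.59712, so M₂ = 3.59712 × 8900 = 32014.368 billion.
ΔM = M₂ − M₁ = 32014.368 − 35011.799 = -2997.431 billion.

-2997 billion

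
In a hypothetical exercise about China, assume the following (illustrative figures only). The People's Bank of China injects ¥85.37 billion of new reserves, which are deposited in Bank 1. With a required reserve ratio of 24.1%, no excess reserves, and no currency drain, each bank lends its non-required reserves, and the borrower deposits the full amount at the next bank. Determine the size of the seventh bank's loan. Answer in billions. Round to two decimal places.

¥12.39 billion

Each bank lends a fraction (1 − rr) = 0.7590 of the deposit it receives, so Bank 7 receives 85.37·0.7590^6 and lends 85.37·0.7590^7 ≈ 12.3879 billion.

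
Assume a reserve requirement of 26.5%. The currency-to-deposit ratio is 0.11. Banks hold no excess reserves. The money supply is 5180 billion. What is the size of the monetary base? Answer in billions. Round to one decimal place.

The money multiplier is m = (1 + c) / (rr + c) = (1 + 0.11) / (0.265 + 0.11) = 2.96.
MB = M / m = 5180 / 2.96 = 1750 billion.

1750.0 billion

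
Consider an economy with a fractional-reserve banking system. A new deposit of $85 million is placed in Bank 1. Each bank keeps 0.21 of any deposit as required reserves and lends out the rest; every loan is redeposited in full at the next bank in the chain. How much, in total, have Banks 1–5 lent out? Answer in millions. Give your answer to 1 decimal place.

$221.4 million

Bank i lends (1 − rr)^i of the original deposit: Bank 1 lends 85·0.7900 = 67.1500, Bank 2 lends 85·0.7900² = 53.0485, and so on.
Summing a geometric series: total = 85·[0.7900·(1 − 0.7900^5) / (1 − 0.7900)] ≈ 221.3694 million.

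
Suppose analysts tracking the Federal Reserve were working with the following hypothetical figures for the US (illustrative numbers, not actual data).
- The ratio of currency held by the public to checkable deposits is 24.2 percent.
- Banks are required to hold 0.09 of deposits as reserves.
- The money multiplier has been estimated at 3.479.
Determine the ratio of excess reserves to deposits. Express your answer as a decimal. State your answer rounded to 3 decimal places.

0.025

Using m = 3.479. Since m = (1 + c)/(c + rr + e), the denominator satisfies c + rr + e = (1 + c)/m = (1 + 0.242) / 3.479 ≈ 0.356999.
With c = 0.242 and rr = 0.09, the ratio of excess reserves to deposits is 0.356999 − 0.242 − 0.09 = 0.024999.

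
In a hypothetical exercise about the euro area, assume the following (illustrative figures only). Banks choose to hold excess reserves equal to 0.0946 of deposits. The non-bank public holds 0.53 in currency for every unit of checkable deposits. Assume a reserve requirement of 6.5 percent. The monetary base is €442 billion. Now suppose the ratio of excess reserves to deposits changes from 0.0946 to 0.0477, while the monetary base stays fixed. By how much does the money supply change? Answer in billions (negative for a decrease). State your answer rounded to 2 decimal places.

€71.56 billion

Initially m₁ = (1 + 0.53) / (0.065 + 0.0946 + 0.53) ≈ 2.218677, so M₁ = 2.218677 × 442 ≈ 980.6552 billion.
After the change m₂ = (1 + 0.53) / (0.065 + 0.0477 + 0.53) ≈ 2.380582, so M₂ = 2.380582 × 442 ≈ 1052.2172 billion.
ΔM = M₂ − M₁ = 1052.2172 − 980.6552 = 71.562 billion.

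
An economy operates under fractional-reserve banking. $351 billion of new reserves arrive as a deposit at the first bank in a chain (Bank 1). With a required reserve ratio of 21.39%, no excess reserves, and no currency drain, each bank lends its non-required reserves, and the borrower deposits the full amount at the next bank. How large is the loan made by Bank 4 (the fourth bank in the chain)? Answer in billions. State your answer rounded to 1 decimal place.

$134.0 billion

Each bank lends a fraction (1 − rr) = 0.7861 of the deposit it receives, so Bank 4 receives 351·0.7861^3 and lends 351·0.7861^4 ≈ 134.0350 billion.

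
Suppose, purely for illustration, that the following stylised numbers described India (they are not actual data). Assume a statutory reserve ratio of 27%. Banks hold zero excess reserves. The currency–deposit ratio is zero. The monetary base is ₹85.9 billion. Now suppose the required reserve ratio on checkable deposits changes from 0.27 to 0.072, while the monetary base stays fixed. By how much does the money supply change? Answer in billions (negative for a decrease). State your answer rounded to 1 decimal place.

Initially m₁ = 1 / (0.27) ≈ 3.7037, so M₁ = 3.7037 × 85.9 ≈ 318.1478 billion.
After the change m₂ = 1 / (0.072) ≈ 13.8889, so M₂ = 13.8889 × 85.9 ≈ 1193.0565 billion.
ΔM = M₂ − M₁ = 1193.0565 − 318.1478 = 874.9087 billion.

₹874.9 billion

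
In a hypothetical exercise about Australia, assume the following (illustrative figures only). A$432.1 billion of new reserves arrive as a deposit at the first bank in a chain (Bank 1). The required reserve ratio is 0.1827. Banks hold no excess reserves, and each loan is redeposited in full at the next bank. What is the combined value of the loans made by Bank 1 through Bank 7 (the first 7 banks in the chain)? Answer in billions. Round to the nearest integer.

A$1462 billion

Bank i lends (1 − rr)^i of the original deposit: Bank 1 lends 432.1·0.8173 ≈ 353.1553, Bank 2 lends 432.1·0.8173² ≈ 288.6339, and so on.
Summing a geometric series: total = 432.1·[0.8173·(1 − 0.8173^7) / (1 − 0.8173)] ≈ 1462.1130 billion.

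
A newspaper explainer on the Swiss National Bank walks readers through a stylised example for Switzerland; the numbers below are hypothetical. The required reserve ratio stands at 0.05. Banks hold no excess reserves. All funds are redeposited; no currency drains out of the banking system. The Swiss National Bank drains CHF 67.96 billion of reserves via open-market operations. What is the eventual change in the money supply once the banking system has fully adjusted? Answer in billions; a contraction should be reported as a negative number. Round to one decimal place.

-1359.2 billion

The simple money multiplier is m = 1/rr = 1/0.05 = 20.
An open-market sale reduces the monetary base by 67.96 billion, so ΔM = m × ΔMB = 20 × (−67.96) = -1359.2 billion.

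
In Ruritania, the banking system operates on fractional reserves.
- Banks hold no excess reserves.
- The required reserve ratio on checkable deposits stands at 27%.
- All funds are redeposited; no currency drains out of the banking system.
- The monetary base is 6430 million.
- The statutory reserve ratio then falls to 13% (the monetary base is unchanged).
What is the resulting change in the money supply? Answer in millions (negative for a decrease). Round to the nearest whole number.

Initially m₁ = 1 / (0.27) ≈ 3.70370, so M₁ = 3.70370 × 6430 = 23814.791 million.
After the change m₂ = 1 / (0.13) ≈ 7.69231, so M₂ = 7.69231 × 6430 = 49461.5533 million.
ΔM = M₂ − M₁ = 49461.5533 − 23814.791 = 25646.7623 million.

25647 million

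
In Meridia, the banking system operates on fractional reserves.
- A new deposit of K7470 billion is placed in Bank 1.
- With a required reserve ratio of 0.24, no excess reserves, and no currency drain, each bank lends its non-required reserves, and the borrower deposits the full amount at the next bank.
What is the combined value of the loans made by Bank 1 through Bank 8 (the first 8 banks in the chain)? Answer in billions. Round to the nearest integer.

Bank i lends (1 − rr)^i of the original deposit: Bank 1 lends 7470·0.7600 = 5677.2000, Bank 2 lends 7470·0.7600² = 4314.6720, and so on.
Summing a geometric series: total = 7470·[0.7600·(1 − 0.7600^8) / (1 − 0.7600)] ≈ 21022.1162 billion.

K21022 billion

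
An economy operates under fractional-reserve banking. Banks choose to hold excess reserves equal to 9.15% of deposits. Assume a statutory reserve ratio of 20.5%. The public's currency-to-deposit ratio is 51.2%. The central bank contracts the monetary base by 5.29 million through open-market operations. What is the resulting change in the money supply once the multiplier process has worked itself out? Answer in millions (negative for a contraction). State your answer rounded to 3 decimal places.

-9.893 million

The money multiplier is m = (1 + c) / (rr + e + c) = (1 + 0.512) / (0.205 + 0.0915 + 0.512) ≈ 1.87013.
The sale removes 5.29 million of base, so ΔM = m × ΔMB = 1.87013 × (−5.29) ≈ -9.893 million.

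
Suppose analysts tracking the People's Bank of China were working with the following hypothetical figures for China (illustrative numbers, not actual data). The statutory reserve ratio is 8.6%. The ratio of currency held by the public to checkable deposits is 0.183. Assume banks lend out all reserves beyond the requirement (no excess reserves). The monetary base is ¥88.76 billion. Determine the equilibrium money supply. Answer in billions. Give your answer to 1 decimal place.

The money multiplier is m = (1 + c) / (rr + c) = (1 + 0.183) / (0.086 + 0.183) ≈ 4.3978.
So M = m × MB = 4.3978 × 88.76 ≈ 390.3487 billion.

¥390.3 billion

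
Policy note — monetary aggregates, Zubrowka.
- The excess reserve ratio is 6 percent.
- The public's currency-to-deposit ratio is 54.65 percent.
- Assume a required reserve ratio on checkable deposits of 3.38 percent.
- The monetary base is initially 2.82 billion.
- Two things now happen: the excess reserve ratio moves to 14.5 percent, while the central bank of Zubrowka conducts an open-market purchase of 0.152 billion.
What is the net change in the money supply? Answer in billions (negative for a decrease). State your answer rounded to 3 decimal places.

Before: m₁ = (1 + 0.5465) / (0.0338 + 0.06 + 0.5465) ≈ 2.41527, MB₁ = 2.82, so M₁ = 2.41527 × 2.82 ≈ 6.8111 billion.
After: m₂ = (1 + 0.5465) / (0.0338 + 0.145 + 0.5465) ≈ 2.13222, MB₂ = 2.82 + 0.152 = 2.972, so M₂ = 2.13222 × 2.972 ≈ 6.337 billion.
ΔM = M₂ − M₁ = 6.337 − 6.8111 = -0.4741 billion.

-0.474 billion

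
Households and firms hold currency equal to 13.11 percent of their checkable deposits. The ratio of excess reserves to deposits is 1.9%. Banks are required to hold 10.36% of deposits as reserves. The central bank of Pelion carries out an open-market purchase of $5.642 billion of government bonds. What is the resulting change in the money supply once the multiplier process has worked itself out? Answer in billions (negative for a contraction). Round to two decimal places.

The money multiplier is m = (1 + c) / (rr + e + c) = (1 + 0.1311) / (0.1036 + 0.019 + 0.1311) ≈ 4.4584.
The purchase adds 5.642 billion of base, so ΔM = m × ΔMB = 4.4584 × (+5.642) ≈ 25.1543 billion.

$25.15 billion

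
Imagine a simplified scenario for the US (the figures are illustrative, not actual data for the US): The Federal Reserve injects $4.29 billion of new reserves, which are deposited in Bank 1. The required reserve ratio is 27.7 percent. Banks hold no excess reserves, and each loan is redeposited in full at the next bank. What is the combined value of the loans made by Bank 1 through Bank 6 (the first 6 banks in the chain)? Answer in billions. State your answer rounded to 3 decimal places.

Bank i lends (1 − rr)^i of the original deposit: Bank 1 lends 4.29·0.7230 ≈ 3.1017, Bank 2 lends 4.29·0.7230² ≈ 2.2425, and so on.
Summing a geometric series: total = 4.29·[0.7230·(1 − 0.7230^6) / (1 − 0.7230)] ≈ 9.5980 billion.

$9.598 billion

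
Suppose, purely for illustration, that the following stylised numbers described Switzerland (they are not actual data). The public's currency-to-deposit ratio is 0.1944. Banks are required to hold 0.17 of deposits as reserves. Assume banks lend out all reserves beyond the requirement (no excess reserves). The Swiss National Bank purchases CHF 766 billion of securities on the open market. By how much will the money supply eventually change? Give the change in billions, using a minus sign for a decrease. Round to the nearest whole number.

The money multiplier is m = (1 + c) / (rr + c) = (1 + 0.1944) / (0.17 + 0.1944) ≈ 3.2777.
The purchase adds 766 billion of base, so ΔM = m × ΔMB = 3.2777 × (+766) = 2510.7182 billion.

CHF 2511 billion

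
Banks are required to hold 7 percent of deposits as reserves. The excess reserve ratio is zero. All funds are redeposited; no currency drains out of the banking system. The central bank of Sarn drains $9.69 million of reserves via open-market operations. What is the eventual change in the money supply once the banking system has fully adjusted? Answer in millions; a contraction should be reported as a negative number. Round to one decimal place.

-138.4 million

The simple money multiplier is m = 1/rr = 1/0.07 ≈ 14.2857.
An open-market sale reduces the monetary base by 9.69 million, so ΔM = m × ΔMB = 14.2857 × (−9.69) ≈ -138.4284 million.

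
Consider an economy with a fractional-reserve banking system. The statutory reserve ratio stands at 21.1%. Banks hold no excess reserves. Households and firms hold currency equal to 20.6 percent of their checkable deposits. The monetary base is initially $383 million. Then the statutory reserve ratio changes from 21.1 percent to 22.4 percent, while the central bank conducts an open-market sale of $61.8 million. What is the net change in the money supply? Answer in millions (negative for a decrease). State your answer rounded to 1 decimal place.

Before: m₁ = (1 + 0.206) / (0.211 + 0.206) ≈ 2.89209, MB₁ = 383, so M₁ = 2.89209 × 383 ≈ 1107.6705 million.
After: m₂ = (1 + 0.206) / (0.224 + 0.206) ≈ 2.80465, MB₂ = 383 − 61.8 = 321.2, so M₂ = 2.80465 × 321.2 ≈ 900.8536 million.
ΔM = M₂ − M₁ = 900.8536 − 1107.6705 = -206.8169 million.

-206.8 million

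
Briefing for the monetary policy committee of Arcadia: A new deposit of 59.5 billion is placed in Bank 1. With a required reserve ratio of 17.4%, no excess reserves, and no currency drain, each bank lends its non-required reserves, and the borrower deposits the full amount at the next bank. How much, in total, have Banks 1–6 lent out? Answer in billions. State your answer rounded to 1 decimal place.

Bank i lends (1 − rr)^i of the original deposit: Bank 1 lends 59.5·0.8260 = 49.1470, Bank 2 lends 59.5·0.8260² ≈ 40.5954, and so on.
Summing a geometric series: total = 59.5·[0.8260·(1 − 0.8260^6) / (1 − 0.8260)] ≈ 192.7467 billion.

192.7 billion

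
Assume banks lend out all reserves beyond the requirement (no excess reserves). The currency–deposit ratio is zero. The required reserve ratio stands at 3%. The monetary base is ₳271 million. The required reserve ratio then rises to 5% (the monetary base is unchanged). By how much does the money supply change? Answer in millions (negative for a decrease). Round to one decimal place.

Initially m₁ = 1 / (0.03) ≈ 33.33333, so M₁ = 33.33333 × 271 ≈ 9033.3324 million.
After the change m₂ = 1 / (0.05) = 20, so M₂ = 20 × 271 = 5420 million.
ΔM = M₂ − M₁ = 5420 − 9033.3324 = -3613.3324 million.

-3613.3 million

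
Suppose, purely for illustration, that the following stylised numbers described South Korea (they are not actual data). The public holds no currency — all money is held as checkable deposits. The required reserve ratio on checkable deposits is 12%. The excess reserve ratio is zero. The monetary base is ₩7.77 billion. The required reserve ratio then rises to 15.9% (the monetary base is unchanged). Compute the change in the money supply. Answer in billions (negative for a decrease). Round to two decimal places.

-15.88 billion

Initially m₁ = 1 / (0.12) ≈ 8.3333, so M₁ = 8.3333 × 7.77 ≈ 64.7497 billion.
After the change m₂ = 1 / (0.159) ≈ 6.2893, so M₂ = 6.2893 × 7.77 ≈ 48.8679 billion.
ΔM = M₂ − M₁ = 48.8679 − 64.7497 = -15.8818 billion.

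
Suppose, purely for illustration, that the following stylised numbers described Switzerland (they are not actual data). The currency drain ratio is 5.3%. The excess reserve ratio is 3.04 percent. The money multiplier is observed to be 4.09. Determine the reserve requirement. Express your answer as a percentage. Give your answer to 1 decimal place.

Using m = 4.09. Since m = (1 + c)/(c + rr + e), the denominator satisfies c + rr + e = (1 + c)/m = (1 + 0.053) / 4.09 ≈ 0.257457.
With c = 0.053 and e = 0.0304, the reserve requirement is 0.257457 − 0.053 − 0.0304 = 0.174057.

17.4%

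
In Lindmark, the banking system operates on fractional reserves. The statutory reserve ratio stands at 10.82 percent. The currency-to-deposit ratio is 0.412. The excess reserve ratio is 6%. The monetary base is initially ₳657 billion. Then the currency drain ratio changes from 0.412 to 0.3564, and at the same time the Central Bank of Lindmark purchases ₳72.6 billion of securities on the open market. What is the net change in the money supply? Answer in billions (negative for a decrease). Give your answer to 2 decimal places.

Before: m₁ = (1 + 0.412) / (0.1082 + 0.06 + 0.412) ≈ 2.433644, MB₁ = 657, so M₁ = 2.433644 × 657 ≈ 1598.9041 billion.
After: m₂ = (1 + 0.3564) / (0.1082 + 0.06 + 0.3564) ≈ 2.585589, MB₂ = 657 + 72.6 = 729.6, so M₂ = 2.585589 × 729.6 ≈ 1886.4457 billion.
ΔM = M₂ − M₁ = 1886.4457 − 1598.9041 = 287.5416 billion.

₳287.54 billion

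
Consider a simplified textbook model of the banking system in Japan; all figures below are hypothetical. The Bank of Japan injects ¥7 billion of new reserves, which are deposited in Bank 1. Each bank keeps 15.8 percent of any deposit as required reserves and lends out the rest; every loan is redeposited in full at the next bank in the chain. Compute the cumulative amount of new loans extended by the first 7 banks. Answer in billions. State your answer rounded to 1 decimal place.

Bank i lends (1 − rr)^i of the original deposit: Bank 1 lends 7·0.8420 = 5.8940, Bank 2 lends 7·0.8420² ≈ 4.9627, and so on.
Summing a geometric series: total = 7·[0.8420·(1 − 0.8420^7) / (1 − 0.8420)] ≈ 26.1110 billion.

¥26.1 billion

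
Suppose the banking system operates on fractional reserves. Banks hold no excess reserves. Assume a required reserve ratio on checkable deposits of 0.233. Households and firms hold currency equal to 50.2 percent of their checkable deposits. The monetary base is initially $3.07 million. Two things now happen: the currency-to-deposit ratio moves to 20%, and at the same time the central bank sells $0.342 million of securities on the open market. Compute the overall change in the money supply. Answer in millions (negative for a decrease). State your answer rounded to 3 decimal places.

Before: m₁ = (1 + 0.502) / (0.233 + 0.502) ≈ 2.04354, MB₁ = 3.07, so M₁ = 2.04354 × 3.07 ≈ 6.2737 million.
After: m₂ = (1 + 0.2) / (0.233 + 0.2) ≈ 2.77136, MB₂ = 3.07 − 0.342 = 2.728, so M₂ = 2.77136 × 2.728 ≈ 7.5603 million.
ΔM = M₂ − M₁ = 7.5603 − 6.2737 = 1.2866 million.

$1.287 million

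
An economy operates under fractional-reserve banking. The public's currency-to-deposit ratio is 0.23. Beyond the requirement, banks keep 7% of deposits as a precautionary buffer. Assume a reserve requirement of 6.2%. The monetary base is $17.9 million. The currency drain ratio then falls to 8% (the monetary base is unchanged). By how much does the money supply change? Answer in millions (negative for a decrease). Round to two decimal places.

$30.37 million

Initially m₁ = (1 + 0.23) / (0.062 + 0.07 + 0.23) ≈ 3.39779, so M₁ = 3.39779 × 17.9 ≈ 60.8204 million.
After the change m₂ = (1 + 0.08) / (0.062 + 0.07 + 0.08) ≈ 5.09434, so M₂ = 5.09434 × 17.9 ≈ 91.1887 million.
ΔM = M₂ − M₁ = 91.1887 − 60.8204 = 30.3683 million.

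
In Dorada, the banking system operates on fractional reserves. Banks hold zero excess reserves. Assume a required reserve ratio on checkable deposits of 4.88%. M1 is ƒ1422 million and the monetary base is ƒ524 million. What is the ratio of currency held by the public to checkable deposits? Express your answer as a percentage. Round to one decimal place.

Using m = M/MB = 1422/524 ≈ 2.713740. From m = (1 + c)/(c + rr + e), rearranging gives 1 + c = m·(c + rr + e), so c·(1 − m) = m·(rr + e) − 1.
Hence c = [m·(rr + e) − 1]/(1 − m) = [2.713740 × (0.0488 + 0) − 1] / (1 − 2.713740) ≈ 0.506243.

50.6%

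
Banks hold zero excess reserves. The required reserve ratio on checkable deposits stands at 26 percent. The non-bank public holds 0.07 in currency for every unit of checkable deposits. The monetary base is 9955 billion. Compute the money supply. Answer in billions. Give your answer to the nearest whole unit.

The money multiplier is m = (1 + c) / (rr + c) = (1 + 0.07) / (0.26 + 0.07) ≈ 3.24242.
So M = m × MB = 3.24242 × 9955 = 32278.2911 billion.

32278 billion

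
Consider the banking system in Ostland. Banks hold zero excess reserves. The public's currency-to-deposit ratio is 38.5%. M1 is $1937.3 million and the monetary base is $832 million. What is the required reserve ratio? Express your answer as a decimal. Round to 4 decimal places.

0.2098

Using m = M/MB = 1937.3/832 ≈ 2.328486. Since m = (1 + c)/(c + rr + e), the denominator satisfies c + rr + e = (1 + c)/m = (1 + 0.385) / 2.328486 ≈ 0.594807.
With c = 0.385 and e = 0, the required reserve ratio is 0.594807 − 0.385 − 0 = 0.209807.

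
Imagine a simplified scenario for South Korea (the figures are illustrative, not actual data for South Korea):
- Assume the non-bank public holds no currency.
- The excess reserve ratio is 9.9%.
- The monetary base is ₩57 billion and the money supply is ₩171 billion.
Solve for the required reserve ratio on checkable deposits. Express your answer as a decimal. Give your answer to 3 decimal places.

Using m = M/MB = 171/57 = 3.000000. Since m = (1 + c)/(c + rr + e), the denominator satisfies c + rr + e = (1 + c)/m = (1 + 0) / 3.000000 ≈ 0.333333.
With c = 0 and e = 0.099, the required reserve ratio on checkable deposits is 0.333333 − 0 − 0.099 = 0.234333.

0.234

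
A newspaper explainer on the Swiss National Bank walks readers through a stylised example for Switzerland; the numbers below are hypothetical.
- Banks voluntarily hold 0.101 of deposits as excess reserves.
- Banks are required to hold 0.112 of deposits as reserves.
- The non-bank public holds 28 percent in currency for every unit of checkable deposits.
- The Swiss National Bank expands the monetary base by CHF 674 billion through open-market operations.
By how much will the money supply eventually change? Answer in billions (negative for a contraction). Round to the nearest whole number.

CHF 1750 billion

The money multiplier is m = (1 + c) / (rr + e + c) = (1 + 0.28) / (0.112 + 0.101 + 0.28) ≈ 2.5963.
The purchase adds 674 billion of base, so ΔM = m × ΔMB = 2.5963 × (+674) = 1749.9062 billion.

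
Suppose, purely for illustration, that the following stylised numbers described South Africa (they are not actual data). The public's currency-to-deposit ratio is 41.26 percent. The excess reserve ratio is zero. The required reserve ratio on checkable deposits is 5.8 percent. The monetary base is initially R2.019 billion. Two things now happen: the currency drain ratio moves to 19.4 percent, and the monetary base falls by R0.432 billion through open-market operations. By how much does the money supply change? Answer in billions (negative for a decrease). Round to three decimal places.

R1.459 billion

Before: m₁ = (1 + 0.4126) / (0.058 + 0.4126) ≈ 3.00170, MB₁ = 2.019, so M₁ = 3.00170 × 2.019 ≈ 6.0604 billion.
After: m₂ = (1 + 0.194) / (0.058 + 0.194) ≈ 4.73810, MB₂ = 2.019 − 0.432 = 1.587, so M₂ = 4.73810 × 1.587 ≈ 7.5194 billion.
ΔM = M₂ − M₁ = 7.5194 − 6.0604 = 1.459 billion.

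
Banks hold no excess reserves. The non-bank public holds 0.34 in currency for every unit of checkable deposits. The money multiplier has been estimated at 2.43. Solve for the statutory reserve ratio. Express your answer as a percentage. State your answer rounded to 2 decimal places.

Using m = 2.43. Since m = (1 + c)/(c + rr + e), the denominator satisfies c + rr + e = (1 + c)/m = (1 + 0.34) / 2.43 ≈ 0.551440.
With c = 0.34 and e = 0, the statutory reserve ratio is 0.551440 − 0.34 − 0 = 0.21144.

21.14%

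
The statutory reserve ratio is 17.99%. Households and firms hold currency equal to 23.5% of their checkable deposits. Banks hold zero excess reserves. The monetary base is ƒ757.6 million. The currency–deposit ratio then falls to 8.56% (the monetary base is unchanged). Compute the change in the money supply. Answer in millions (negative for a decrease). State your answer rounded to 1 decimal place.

ƒ842.7 million

Initially m₁ = (1 + 0.235) / (0.1799 + 0.235) ≈ 2.97662, so M₁ = 2.97662 × 757.6 ≈ 2255.0873 million.
After the change m₂ = (1 + 0.0856) / (0.1799 + 0.0856) ≈ 4.08889, so M₂ = 4.08889 × 757.6 ≈ 3097.7431 million.
ΔM = M₂ − M₁ = 3097.7431 − 2255.0873 = 842.6558 million.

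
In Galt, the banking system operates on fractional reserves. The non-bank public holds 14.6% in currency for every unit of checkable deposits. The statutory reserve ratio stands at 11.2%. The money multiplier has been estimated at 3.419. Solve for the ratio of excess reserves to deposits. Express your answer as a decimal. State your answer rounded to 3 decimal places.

Using m = 3.419. Since m = (1 + c)/(c + rr + e), the denominator satisfies c + rr + e = (1 + c)/m = (1 + 0.146) / 3.419 ≈ 0.335186.
With c = 0.146 and rr = 0.112, the ratio of excess reserves to deposits is 0.335186 − 0.146 − 0.112 = 0.077186.

0.077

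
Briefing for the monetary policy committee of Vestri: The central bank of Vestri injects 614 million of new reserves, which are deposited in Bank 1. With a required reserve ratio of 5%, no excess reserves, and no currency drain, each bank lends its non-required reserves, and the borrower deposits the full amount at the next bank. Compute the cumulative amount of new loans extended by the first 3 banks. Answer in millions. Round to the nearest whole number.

Bank i lends (1 − rr)^i of the original deposit: Bank 1 lends 614·0.9500 = 583.3000, Bank 2 lends 614·0.9500² = 554.1350, and so on.
Summing a geometric series: total = 614·[0.9500·(1 − 0.9500^3) / (1 − 0.9500)] ≈ 1663.8632 million.

1664 million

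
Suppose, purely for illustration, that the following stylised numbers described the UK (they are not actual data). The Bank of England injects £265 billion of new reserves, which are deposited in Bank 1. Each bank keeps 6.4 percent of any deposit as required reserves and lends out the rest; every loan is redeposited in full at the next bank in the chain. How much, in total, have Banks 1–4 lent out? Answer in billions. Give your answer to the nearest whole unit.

Bank i lends (1 − rr)^i of the original deposit: Bank 1 lends 265·0.9360 = 248.0400, Bank 2 lends 265·0.9360² ≈ 232.1654, and so on.
Summing a geometric series: total = 265·[0.9360·(1 − 0.9360^4) / (1 − 0.9360)] ≈ 900.9115 billion.

£901 billion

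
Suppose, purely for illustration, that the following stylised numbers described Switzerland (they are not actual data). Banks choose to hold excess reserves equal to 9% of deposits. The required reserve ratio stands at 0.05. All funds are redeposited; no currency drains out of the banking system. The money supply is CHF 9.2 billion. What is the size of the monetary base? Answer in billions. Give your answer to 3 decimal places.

CHF 1.288 billion

The money multiplier is m = 1 / (rr + e) = 1 / (0.05 + 0.09) ≈ 7.14286.
MB = M / m = 9.2 / 7.14286 ≈ 1.288 billion.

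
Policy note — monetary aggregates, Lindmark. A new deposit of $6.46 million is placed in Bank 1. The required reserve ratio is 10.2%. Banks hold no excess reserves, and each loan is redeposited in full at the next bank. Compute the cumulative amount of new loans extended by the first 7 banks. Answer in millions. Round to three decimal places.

$30.091 million

Bank i lends (1 − rr)^i of the original deposit: Bank 1 lends 6.46·0.8980 ≈ 5.8011, Bank 2 lends 6.46·0.8980² ≈ 5.2094, and so on.
Summing a geometric series: total = 6.46·[0.8980·(1 − 0.8980^7) / (1 − 0.8980)] ≈ 30.0913 million.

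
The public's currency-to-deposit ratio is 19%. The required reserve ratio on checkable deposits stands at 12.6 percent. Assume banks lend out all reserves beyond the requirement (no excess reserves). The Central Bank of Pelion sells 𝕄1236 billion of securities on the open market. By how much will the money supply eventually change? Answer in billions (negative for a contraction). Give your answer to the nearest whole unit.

The money multiplier is m = (1 + c) / (rr + c) = (1 + 0.19) / (0.126 + 0.19) ≈ 3.76582.
The sale removes 1236 billion of base, so ΔM = m × ΔMB = 3.76582 × (−1236) ≈ -4654.5535 billion.

-4655 billion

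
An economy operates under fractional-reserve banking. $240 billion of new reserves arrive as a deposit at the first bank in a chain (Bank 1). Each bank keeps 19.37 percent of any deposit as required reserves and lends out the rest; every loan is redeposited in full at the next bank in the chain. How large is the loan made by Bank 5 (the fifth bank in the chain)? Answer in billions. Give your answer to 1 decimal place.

$81.8 billion

Each bank lends a fraction (1 − rr) = 0.8063 of the deposit it receives, so Bank 5 receives 240·0.8063^4 and lends 240·0.8063^5 ≈ 81.7889 billion.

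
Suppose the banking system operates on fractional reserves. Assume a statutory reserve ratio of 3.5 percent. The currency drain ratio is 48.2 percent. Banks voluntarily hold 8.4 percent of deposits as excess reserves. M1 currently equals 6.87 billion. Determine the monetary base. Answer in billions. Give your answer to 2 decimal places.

The money multiplier is m = (1 + c) / (rr + e + c) = (1 + 0.482) / (0.035 + 0.084 + 0.482) ≈ 2.4659.
MB = M / m = 6.87 / 2.4659 ≈ 2.786 billion.

2.79 billion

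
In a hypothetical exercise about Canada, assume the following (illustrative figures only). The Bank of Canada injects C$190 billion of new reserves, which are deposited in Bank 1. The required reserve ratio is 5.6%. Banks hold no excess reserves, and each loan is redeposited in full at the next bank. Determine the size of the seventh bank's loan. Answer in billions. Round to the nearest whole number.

Each bank lends a fraction (1 − rr) = 0.9440 of the deposit it receives, so Bank 7 receives 190·0.9440^6 and lends 190·0.9440^7 ≈ 126.9280 billion.

C$127 billion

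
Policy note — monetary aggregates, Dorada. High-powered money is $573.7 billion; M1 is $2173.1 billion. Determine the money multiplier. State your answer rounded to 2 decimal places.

3.79

The money multiplier is m = M / MB = 2173.1 / 573.7 ≈ 3.78787.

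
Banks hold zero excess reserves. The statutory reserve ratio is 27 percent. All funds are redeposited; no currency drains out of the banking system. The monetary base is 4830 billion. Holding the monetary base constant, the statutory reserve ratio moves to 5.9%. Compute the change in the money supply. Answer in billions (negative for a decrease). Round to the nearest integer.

63976 billion

Initially m₁ = 1 / (0.27) ≈ 3.70370, so M₁ = 3.70370 × 4830 = 17888.871 billion.
After the change m₂ = 1 / (0.059) ≈ 16.94915, so M₂ = 16.94915 × 4830 = 81864.3945 billion.
ΔM = M₂ − M₁ = 81864.3945 − 17888.871 = 63975.5235 billion.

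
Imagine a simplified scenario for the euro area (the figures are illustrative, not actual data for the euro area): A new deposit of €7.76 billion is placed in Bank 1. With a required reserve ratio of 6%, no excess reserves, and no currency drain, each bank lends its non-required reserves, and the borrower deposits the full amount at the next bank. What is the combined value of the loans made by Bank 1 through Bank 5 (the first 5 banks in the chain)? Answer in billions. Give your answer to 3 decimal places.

€32.350 billion

Bank i lends (1 − rr)^i of the original deposit: Bank 1 lends 7.76·0.9400 = 7.2944, Bank 2 lends 7.76·0.9400² ≈ 6.8567, and so on.
Summing a geometric series: total = 7.76·[0.9400·(1 − 0.9400^5) / (1 − 0.9400)] ≈ 32.3502 billion.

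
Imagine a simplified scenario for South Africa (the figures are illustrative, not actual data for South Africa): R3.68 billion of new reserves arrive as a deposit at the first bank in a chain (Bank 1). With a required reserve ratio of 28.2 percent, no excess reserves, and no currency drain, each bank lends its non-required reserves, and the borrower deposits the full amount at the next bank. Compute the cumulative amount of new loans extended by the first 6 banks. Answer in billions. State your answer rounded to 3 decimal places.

R8.086 billion

Bank i lends (1 − rr)^i of the original deposit: Bank 1 lends 3.68·0.7180 ≈ 2.6422, Bank 2 lends 3.68·0.7180² ≈ 1.8971, and so on.
Summing a geometric series: total = 3.68·[0.7180·(1 − 0.7180^6) / (1 − 0.7180)] ≈ 8.0859 billion.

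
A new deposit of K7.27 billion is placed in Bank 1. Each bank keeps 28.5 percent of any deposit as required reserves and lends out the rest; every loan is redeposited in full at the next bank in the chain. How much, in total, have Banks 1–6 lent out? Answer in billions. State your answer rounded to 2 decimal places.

Bank i lends (1 − rr)^i of the original deposit: Bank 1 lends 7.27·0.7150 ≈ 5.1981, Bank 2 lends 7.27·0.7150² ≈ 3.7166, and so on.
Summing a geometric series: total = 7.27·[0.7150·(1 − 0.7150^6) / (1 − 0.7150)] ≈ 15.8019 billion.

K15.80 billion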